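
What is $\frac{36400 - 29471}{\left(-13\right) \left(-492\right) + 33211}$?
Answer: $\frac{6929}{39607} \approx 0.17494$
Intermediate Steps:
$\frac{36400 - 29471}{\left(-13\right) \left(-492\right) + 33211} = \frac{6929}{6396 + 33211} = \frac{6929}{39607}$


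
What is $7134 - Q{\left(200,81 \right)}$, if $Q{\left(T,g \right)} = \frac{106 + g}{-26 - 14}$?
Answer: $\frac{285547}{40} \approx 7138.7$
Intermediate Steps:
$Q{\left(T,g \right)} = - \frac{53}{20} - \frac{g}{40}$ ($Q{\left(T,g \right)} = \frac{106 + g}{-40} = \left(106 + g\right) \left(- \frac{1}{40}\right) = - \frac{53}{20} - \frac{g}{40}$)
$7134 - Q{\left(200,81 \right)} = 7134 - \left(- \frac{53}{20} - \frac{81}{40}\right) = 7134 - - \frac{187}{40} = 7134 + \frac{187}{40} = \frac{285547}{40}$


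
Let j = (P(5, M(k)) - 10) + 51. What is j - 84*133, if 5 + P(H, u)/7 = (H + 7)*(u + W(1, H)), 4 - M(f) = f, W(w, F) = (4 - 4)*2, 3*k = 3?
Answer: -10914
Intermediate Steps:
k = 1 (k = (1/3)*3 = 1)
W(w, F) = 0 (W(w, F) = 0*2 = 0)
M(f) = 4 - f
P(H, u) = -35 + 7*u*(7 + H) (P(H, u) = -35 + 7*((H + 7)*(u + 0)) = -35 + 7*((7 + H)*u) = -35 + 7*(u*(7 + H)) = -35 + 7*u*(7 + H))
j = 258 (j = ((-35 + 49*(4 - 1*1) + 7*5*(4 - 1*1)) - 10) + 51 = ((-35 + 49*(4 - 1) + 7*5*(4 - 1)) - 10) + 51 = ((-35 + 49*3 + 7*5*3) - 10) + 51 = ((-35 + 147 + 105) - 10) + 51 = (217 - 10) + 51 = 207 + 51 = 258)
j - 84*133 = 258 - 84*133 = 258 - 11172 = -10914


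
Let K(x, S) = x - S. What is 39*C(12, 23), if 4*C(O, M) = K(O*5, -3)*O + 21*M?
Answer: 48321/4 ≈ 12080.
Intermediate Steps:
C(O, M) = 21*M/4 + O*(3 + 5*O)/4 (C(O, M) = ((O*5 - 1*(-3))*O + 21*M)/4 = ((5*O + 3)*O + 21*M)/4 = ((3 + 5*O)*O + 21*M)/4 = (O*(3 + 5*O) + 21*M)/4 = (21*M + O*(3 + 5*O))/4 = 21*M/4 + O*(3 + 5*O)/4)
39*C(12, 23) = 39*((21/4)*23 + (1/4)*12*(3 + 5*12)) = 39*(483/4 + (1/4)*12*(3 + 60)) = 39*(483/4 + (1/4)*12*63) = 39*(483/4 + 189) = 39*(1239/4) = 48321/4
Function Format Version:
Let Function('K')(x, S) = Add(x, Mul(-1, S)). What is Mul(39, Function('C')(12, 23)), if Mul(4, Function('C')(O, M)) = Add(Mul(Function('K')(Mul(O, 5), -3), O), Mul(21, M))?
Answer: Rational(48321, 4) ≈ 12080.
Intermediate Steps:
Function('C')(O, M) = Add(Mul(Rational(21, 4), M), Mul(Rational(1, 4), O, Add(3, Mul(5, O)))) (Function('C')(O, M) = Mul(Rational(1, 4), Add(Mul(Add(Mul(O, 5), Mul(-1, -3)), O), Mul(21, M))) = Mul(Rational(1, 4), Add(Mul(Add(Mul(5, O), 3), O), Mul(21, M))) = Mul(Rational(1, 4), Add(Mul(Add(3, Mul(5, O)), O), Mul(21, M))) = Mul(Rational(1, 4), Add(Mul(O, Add(3, Mul(5, O))), Mul(21, M))) = Mul(Rational(1, 4), Add(Mul(21, M), Mul(O, Add(3, Mul(5, O))))) = Add(Mul(Rational(21, 4), M), Mul(Rational(1, 4), O, Add(3, Mul(5, O)))))
Mul(39, Function('C')(12, 23)) = Mul(39, Add(Mul(Rational(21, 4), 23), Mul(Rational(1, 4), 12, Add(3, Mul(5, 12))))) = Mul(39, Add(Rational(483, 4), Mul(Rational(1, 4), 12, Add(3, 60)))) = Mul(39, Add(Rational(483, 4), Mul(Rational(1, 4), 12, 63))) = Mul(39, Add(Rational(483, 4), 189)) = Mul(39, Rational(1239, 4)) = Rational(48321, 4)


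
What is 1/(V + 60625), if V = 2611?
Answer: 1/63236 ≈ 1.5814e-5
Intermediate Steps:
1/(V + 60625) = 1/(2611 + 60625) = 1/63236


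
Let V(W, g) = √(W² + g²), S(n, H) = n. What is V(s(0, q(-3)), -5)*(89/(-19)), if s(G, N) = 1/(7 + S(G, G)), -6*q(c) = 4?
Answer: -89*√1226/133 ≈ -23.431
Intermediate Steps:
q(c) = -⅔ (q(c) = -⅙*4 = -⅔)
s(G, N) = 1/(7 + G)
V(s(0, q(-3)), -5)*(89/(-19)) = √((1/(7 + 0))² + (-5)²)*(89/(-19)) = √((1/7)² + 25)*(89*(-1/19)) = √((⅐)² + 25)*(-89/19) = √(1/49 + 25)*(-89/19) = √(1226/49)*(-89/19) = (√1226/7)*(-89/19) = -89*√1226/133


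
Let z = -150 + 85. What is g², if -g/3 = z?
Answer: 38025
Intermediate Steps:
z = -65
g = 195 (g = -3*(-65) = 195)
g² = 195² = 38025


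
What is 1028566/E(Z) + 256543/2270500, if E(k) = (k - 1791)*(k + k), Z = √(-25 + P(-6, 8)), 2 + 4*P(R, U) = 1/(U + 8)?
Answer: -4412990808051/93223648931500 + 67370485248*I*√1631/47833319095 ≈ -0.047338 + 56.881*I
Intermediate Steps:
P(R, U) = -½ + 1/(4*(8 + U)) (P(R, U) = -½ + 1/(4*(U + 8)) = -½ + 1/(4*(8 + U)))
Z = I*√1631/8 (Z = √(-25 + (-15 - 2*8)/(4*(8 + 8))) = √(-25 + (¼)*(-15 - 16)/16) = √(-25 + (¼)*(1/16)*(-31)) = √(-25 - 31/64) = √(-1631/64) = I*√1631/8 ≈ 5.0482*I)
E(k) = 2*k*(-1791 + k) (E(k) = (-1791 + k)*(2*k) = 2*k*(-1791 + k))
1028566/E(Z) + 256543/2270500 = 1028566/((2*(I*√1631/8)*(-1791 + I*√1631/8))) + 256543/2270500 = 1028566/((I*√1631*(-1791 + I*√1631/8)/4)) + 256543*(1/2270500) = 1028566*(-4*I*√1631/(1631*(-1791 + I*√1631/8))) + 256543/2270500 = -587752*I*√1631/(233*(-1791 + I*√1631/8)) + 256543/2270500 = 256543/2270500 - 587752*I*√1631/(233*(-1791 + I*√1631/8))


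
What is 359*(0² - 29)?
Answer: -10411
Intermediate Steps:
359*(0² - 29) = 359*(0 - 29) = 359*(-29) = -10411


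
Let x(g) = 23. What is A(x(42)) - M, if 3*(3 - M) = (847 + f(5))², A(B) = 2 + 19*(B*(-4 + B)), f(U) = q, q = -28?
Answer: 231889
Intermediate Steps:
f(U) = -28
A(B) = 2 + 19*B*(-4 + B)
M = -223584 (M = 3 - (847 - 28)²/3 = 3 - ⅓*819² = 3 - ⅓*670761 = 3 - 223587 = -223584)
A(x(42)) - M = (2 - 76*23 + 19*23²) - 1*(-223584) = (2 - 1748 + 19*529) + 223584 = (2 - 1748 + 10051) + 223584 = 8305 + 223584 = 231889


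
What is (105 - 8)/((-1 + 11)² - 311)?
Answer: -97/211 ≈ -0.45972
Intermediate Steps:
(105 - 8)/((-1 + 11)² - 311) = 97/(10² - 311) = 97/(100 - 311) = 97/(-211) = 97*(-1/211) = -97/211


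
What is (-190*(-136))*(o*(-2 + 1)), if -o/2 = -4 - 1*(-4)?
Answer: 0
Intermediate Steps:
o = 0 (o = -2*(-4 - 1*(-4)) = -2*(-4 + 4) = -2*0 = 0)
(-190*(-136))*(o*(-2 + 1)) = (-190*(-136))*(0*(-2 + 1)) = 25840*(0*(-1)) = 25840*0 = 0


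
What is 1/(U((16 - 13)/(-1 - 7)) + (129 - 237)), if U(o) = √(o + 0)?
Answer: -288/31105 - 2*I*√6/93315 ≈ -0.009259 - 5.2499e-5*I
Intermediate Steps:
U(o) = √o
1/(U((16 - 13)/(-1 - 7)) + (129 - 237)) = 1/(√((16 - 13)/(-1 - 7)) + (129 - 237)) = 1/(√(3/(-8)) - 108) = 1/(√(3*(-⅛)) - 108) = 1/(√(-3/8) - 108) = 1/(I*√6/4 - 108) = 1/(-108 + I*√6/4)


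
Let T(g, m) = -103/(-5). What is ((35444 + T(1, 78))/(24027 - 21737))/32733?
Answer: 177323/374792850 ≈ 0.00047312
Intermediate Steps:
T(g, m) = 103/5 (T(g, m) = -103*(-⅕) = 103/5)
((35444 + T(1, 78))/(24027 - 21737))/32733 = ((35444 + 103/5)/(24027 - 21737))/32733 = ((177323/5)/2290)*(1/32733) = ((177323/5)*(1/2290))*(1/32733) = (177323/11450)*(1/32733) = 177323/374792850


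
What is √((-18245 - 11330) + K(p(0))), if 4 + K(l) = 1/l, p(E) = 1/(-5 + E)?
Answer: 172*I ≈ 172.0*I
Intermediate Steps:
K(l) = -4 + 1/l
√((-18245 - 11330) + K(p(0))) = √((-18245 - 11330) + (-4 + 1/(1/(-5 + 0)))) = √(-29575 + (-4 + 1/(1/(-5)))) = √(-29575 + (-4 + 1/(-⅕))) = √(-29575 + (-4 - 5)) = √(-29575 - 9) = √(-29584) = 172*I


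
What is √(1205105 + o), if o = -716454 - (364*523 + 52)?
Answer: √298227 ≈ 546.10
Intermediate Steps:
o = -906878 (o = -716454 - (190372 + 52) = -716454 - 1*190424 = -716454 - 190424 = -906878)
√(1205105 + o) = √(1205105 - 906878) = √298227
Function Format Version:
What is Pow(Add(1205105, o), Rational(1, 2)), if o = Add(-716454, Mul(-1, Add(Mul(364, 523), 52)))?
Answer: Pow(298227, Rational(1, 2)) ≈ 546.10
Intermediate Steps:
o = -906878 (o = Add(-716454, Mul(-1, Add(190372, 52))) = Add(-716454, Mul(-1, 190424)) = Add(-716454, -190424) = -906878)
Pow(Add(1205105, o), Rational(1, 2)) = Pow(Add(1205105, -906878), Rational(1, 2)) = Pow(298227, Rational(1, 2))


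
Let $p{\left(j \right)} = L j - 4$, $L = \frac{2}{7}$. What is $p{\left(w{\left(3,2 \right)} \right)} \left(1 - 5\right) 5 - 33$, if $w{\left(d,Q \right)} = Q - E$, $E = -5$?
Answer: $7$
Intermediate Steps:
$w{\left(d,Q \right)} = 5 + Q$ ($w{\left(d,Q \right)} = Q - -5 = Q + 5 = 5 + Q$)
$L = \frac{2}{7}$ ($L = 2 \cdot \frac{1}{7} = \frac{2}{7} \approx 0.28571$)
$p{\left(j \right)} = -4 + \frac{2 j}{7}$ ($p{\left(j \right)} = \frac{2 j}{7} - 4 = -4 + \frac{2 j}{7}$)
$p{\left(w{\left(3,2 \right)} \right)} \left(1 - 5\right) 5 - 33 = \left(-4 + \frac{2 \left(5 + 2\right)}{7}\right) \left(1 - 5\right) 5 - 33 = \left(-4 + \frac{2}{7} \cdot 7\right) \left(\left(-4\right) 5\right) - 33 = \left(-4 + 2\right) \left(-20\right) - 33 = \left(-2\right) \left(-20\right) - 33 = 40 - 33 = 7$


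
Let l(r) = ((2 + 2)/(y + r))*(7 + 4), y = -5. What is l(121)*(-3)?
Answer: -33/29 ≈ -1.1379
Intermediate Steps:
l(r) = 44/(-5 + r) (l(r) = ((2 + 2)/(-5 + r))*(7 + 4) = (4/(-5 + r))*11 = 44/(-5 + r))
l(121)*(-3) = (44/(-5 + 121))*(-3) = (44/116)*(-3) = (44*(1/116))*(-3) = (11/29)*(-3) = -33/29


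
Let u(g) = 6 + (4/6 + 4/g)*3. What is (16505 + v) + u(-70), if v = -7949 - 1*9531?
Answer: -33851/35 ≈ -967.17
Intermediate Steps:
u(g) = 8 + 12/g (u(g) = 6 + (4*(⅙) + 4/g)*3 = 6 + (⅔ + 4/g)*3 = 6 + (2 + 12/g) = 8 + 12/g)
v = -17480 (v = -7949 - 9531 = -17480)
(16505 + v) + u(-70) = (16505 - 17480) + (8 + 12/(-70)) = -975 + (8 + 12*(-1/70)) = -975 + (8 - 6/35) = -975 + 274/35 = -33851/35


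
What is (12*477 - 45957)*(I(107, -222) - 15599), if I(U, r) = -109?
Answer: 631979964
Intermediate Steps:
(12*477 - 45957)*(I(107, -222) - 15599) = (12*477 - 45957)*(-109 - 15599) = (5724 - 45957)*(-15708) = -40233*(-15708) = 631979964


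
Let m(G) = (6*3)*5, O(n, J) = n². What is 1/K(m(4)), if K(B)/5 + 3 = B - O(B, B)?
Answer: -1/40065 ≈ -2.4959e-5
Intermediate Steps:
m(G) = 90 (m(G) = 18*5 = 90)
K(B) = -15 - 5*B² + 5*B (K(B) = -15 + 5*(B - B²) = -15 + (-5*B² + 5*B) = -15 - 5*B² + 5*B)
1/K(m(4)) = 1/(-15 - 5*90² + 5*90) = 1/(-15 - 5*8100 + 450) = 1/(-15 - 40500 + 450) = 1/(-40065) = -1/40065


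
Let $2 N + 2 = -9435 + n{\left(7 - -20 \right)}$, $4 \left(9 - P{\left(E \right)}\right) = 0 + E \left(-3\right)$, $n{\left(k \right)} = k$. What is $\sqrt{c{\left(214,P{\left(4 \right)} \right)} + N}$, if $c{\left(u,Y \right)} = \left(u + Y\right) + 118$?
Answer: $7 i \sqrt{89} \approx 66.038 i$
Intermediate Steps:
$P{\left(E \right)} = 9 + \frac{3 E}{4}$ ($P{\left(E \right)} = 9 - \frac{0 + E \left(-3\right)}{4} = 9 - \frac{0 - 3 E}{4} = 9 - \frac{\left(-3\right) E}{4} = 9 + \frac{3 E}{4}$)
$N = -4705$ ($N = -1 + \frac{-9435 + \left(7 - -20\right)}{2} = -1 + \frac{-9435 + \left(7 + 20\right)}{2} = -1 + \frac{-9435 + 27}{2} = -1 + \frac{1}{2} \left(-9408\right) = -1 - 4704 = -4705$)
$c{\left(u,Y \right)} = 118 + Y + u$ ($c{\left(u,Y \right)} = \left(Y + u\right) + 118 = 118 + Y + u$)
$\sqrt{c{\left(214,P{\left(4 \right)} \right)} + N} = \sqrt{\left(118 + \left(9 + \frac{3}{4} \cdot 4\right) + 214\right) - 4705} = \sqrt{\left(118 + \left(9 + 3\right) + 214\right) - 4705} = \sqrt{\left(118 + 12 + 214\right) - 4705} = \sqrt{344 - 4705} = \sqrt{-4361} = 7 i \sqrt{89}$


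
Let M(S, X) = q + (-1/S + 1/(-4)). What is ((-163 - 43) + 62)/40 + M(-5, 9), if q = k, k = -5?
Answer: -173/20 ≈ -8.6500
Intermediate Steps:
q = -5
M(S, X) = -21/4 - 1/S (M(S, X) = -5 + (-1/S + 1/(-4)) = -5 + (-1/S + 1*(-1/4)) = -5 + (-1/S - 1/4) = -5 + (-1/4 - 1/S) = -21/4 - 1/S)
((-163 - 43) + 62)/40 + M(-5, 9) = ((-163 - 43) + 62)/40 + (-21/4 - 1/(-5)) = (-206 + 62)/40 + (-21/4 - 1*(-1/5)) = (1/40)*(-144) + (-21/4 + 1/5) = -18/5 - 101/20 = -173/20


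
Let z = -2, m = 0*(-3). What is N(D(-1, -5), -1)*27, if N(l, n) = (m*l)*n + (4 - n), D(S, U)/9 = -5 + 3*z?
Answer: 135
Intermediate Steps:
m = 0
D(S, U) = -99 (D(S, U) = 9*(-5 + 3*(-2)) = 9*(-5 - 6) = 9*(-11) = -99)
N(l, n) = 4 - n (N(l, n) = (0*l)*n + (4 - n) = 0*n + (4 - n) = 0 + (4 - n) = 4 - n)
N(D(-1, -5), -1)*27 = (4 - 1*(-1))*27 = (4 + 1)*27 = 5*27 = 135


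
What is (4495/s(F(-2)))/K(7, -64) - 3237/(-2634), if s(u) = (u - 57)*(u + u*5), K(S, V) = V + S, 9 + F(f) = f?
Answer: 136039427/112303224 ≈ 1.2114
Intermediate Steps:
F(f) = -9 + f
K(S, V) = S + V
s(u) = 6*u*(-57 + u) (s(u) = (-57 + u)*(u + 5*u) = (-57 + u)*(6*u) = 6*u*(-57 + u))
(4495/s(F(-2)))/K(7, -64) - 3237/(-2634) = (4495/((6*(-9 - 2)*(-57 + (-9 - 2)))))/(7 - 64) - 3237/(-2634) = (4495/((6*(-11)*(-57 - 11))))/(-57) - 3237*(-1/2634) = (4495/((6*(-11)*(-68))))*(-1/57) + 1079/878 = (4495/4488)*(-1/57) + 1079/878 = -4495/255816 + 1079/878 = 136039427/112303224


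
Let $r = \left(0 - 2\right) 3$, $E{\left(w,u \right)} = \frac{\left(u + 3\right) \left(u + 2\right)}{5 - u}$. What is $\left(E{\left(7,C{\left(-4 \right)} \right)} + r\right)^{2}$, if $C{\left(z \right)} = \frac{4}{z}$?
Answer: $\frac{289}{9} \approx 32.111$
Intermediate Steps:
$E{\left(w,u \right)} = \frac{\left(2 + u\right) \left(3 + u\right)}{5 - u}$ ($E{\left(w,u \right)} = \frac{\left(3 + u\right) \left(2 + u\right)}{5 - u} = \frac{\left(2 + u\right) \left(3 + u\right)}{5 - u}$)
$r = -6$ ($r = \left(-2\right) 3 = -6$)
$\left(E{\left(7,C{\left(-4 \right)} \right)} + r\right)^{2} = \left(\frac{-6 - \left(\frac{4}{-4}\right)^{2} - 5 \frac{4}{-4}}{-5 + \frac{4}{-4}} - 6\right)^{2} = \left(\frac{-6 - \left(4 \left(- \frac{1}{4}\right)\right)^{2} - 5 \cdot 4 \left(- \frac{1}{4}\right)}{-5 + 4 \left(- \frac{1}{4}\right)} - 6\right)^{2} = \left(\frac{-6 - \left(-1\right)^{2} - -5}{-5 - 1} - 6\right)^{2} = \left(\frac{-6 - 1 + 5}{-6} - 6\right)^{2} = \left(- \frac{-6 - 1 + 5}{6} - 6\right)^{2} = \left(\left(- \frac{1}{6}\right) \left(-2\right) - 6\right)^{2} = \left(\frac{1}{3} - 6\right)^{2} = \left(- \frac{17}{3}\right)^{2} = \frac{289}{9}$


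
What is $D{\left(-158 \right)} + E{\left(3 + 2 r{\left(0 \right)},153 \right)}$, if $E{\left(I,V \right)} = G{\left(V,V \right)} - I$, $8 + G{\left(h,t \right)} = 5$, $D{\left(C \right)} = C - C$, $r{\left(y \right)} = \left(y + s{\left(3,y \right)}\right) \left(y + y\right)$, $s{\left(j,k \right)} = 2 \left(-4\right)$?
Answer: $-6$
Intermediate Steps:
$s{\left(j,k \right)} = -8$
$r{\left(y \right)} = 2 y \left(-8 + y\right)$ ($r{\left(y \right)} = \left(y - 8\right) \left(y + y\right) = \left(-8 + y\right) 2 y = 2 y \left(-8 + y\right)$)
$D{\left(C \right)} = 0$
$G{\left(h,t \right)} = -3$ ($G{\left(h,t \right)} = -8 + 5 = -3$)
$E{\left(I,V \right)} = -3 - I$
$D{\left(-158 \right)} + E{\left(3 + 2 r{\left(0 \right)},153 \right)} = 0 - \left(6 + 2 \cdot 2 \cdot 0 \left(-8 + 0\right)\right) = 0 - \left(6 + 2 \cdot 2 \cdot 0 \left(-8\right)\right) = 0 - \left(6 + 0\right) = 0 - 6 = -6$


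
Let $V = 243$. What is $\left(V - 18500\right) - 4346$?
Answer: $-22603$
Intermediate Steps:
$\left(V - 18500\right) - 4346 = \left(243 - 18500\right) - 4346 = -18257 - 4346 = -22603$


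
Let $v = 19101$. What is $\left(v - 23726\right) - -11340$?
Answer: $6715$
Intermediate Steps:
$\left(v - 23726\right) - -11340 = \left(19101 - 23726\right) - -11340 = -4625 + 11340 = 6715$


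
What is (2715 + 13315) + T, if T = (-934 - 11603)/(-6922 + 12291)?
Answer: 12293219/767 ≈ 16028.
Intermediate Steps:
T = -1791/767 (T = -12537/5369 = -12537*1/5369 = -1791/767 ≈ -2.3351)
(2715 + 13315) + T = (2715 + 13315) - 1791/767 = 16030 - 1791/767 = 12293219/767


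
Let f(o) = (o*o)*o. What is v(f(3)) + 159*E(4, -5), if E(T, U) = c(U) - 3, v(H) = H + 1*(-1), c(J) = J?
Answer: -1246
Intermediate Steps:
f(o) = o**3 (f(o) = o**2*o = o**3)
v(H) = -1 + H (v(H) = H - 1 = -1 + H)
E(T, U) = -3 + U (E(T, U) = U - 3 = -3 + U)
v(f(3)) + 159*E(4, -5) = (-1 + 3**3) + 159*(-3 - 5) = (-1 + 27) + 159*(-8) = 26 - 1272 = -1246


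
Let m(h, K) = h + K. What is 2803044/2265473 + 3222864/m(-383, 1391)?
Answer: 7246167503/2265473 ≈ 3198.5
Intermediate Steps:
m(h, K) = K + h
2803044/2265473 + 3222864/m(-383, 1391) = 2803044/2265473 + 3222864/(1391 - 383) = 2803044*(1/2265473) + 3222864/1008 = 2803044/2265473 + 3222864*(1/1008) = 2803044/2265473 + 22381/7 = 7246167503/2265473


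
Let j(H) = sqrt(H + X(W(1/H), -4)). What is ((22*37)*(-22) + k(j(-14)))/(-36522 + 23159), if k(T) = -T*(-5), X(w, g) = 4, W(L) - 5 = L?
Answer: 17908/13363 - 5*I*sqrt(10)/13363 ≈ 1.3401 - 0.0011832*I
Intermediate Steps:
W(L) = 5 + L
j(H) = sqrt(4 + H) (j(H) = sqrt(H + 4) = sqrt(4 + H))
k(T) = 5*T
((22*37)*(-22) + k(j(-14)))/(-36522 + 23159) = ((22*37)*(-22) + 5*sqrt(4 - 14))/(-36522 + 23159) = (814*(-22) + 5*sqrt(-10))/(-13363) = (-17908 + 5*(I*sqrt(10)))*(-1/13363) = (-17908 + 5*I*sqrt(10))*(-1/13363) = 17908/13363 - 5*I*sqrt(10)/13363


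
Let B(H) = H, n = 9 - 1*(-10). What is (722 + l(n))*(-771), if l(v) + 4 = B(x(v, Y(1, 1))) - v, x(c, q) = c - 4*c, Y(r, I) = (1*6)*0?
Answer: -494982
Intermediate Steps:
Y(r, I) = 0 (Y(r, I) = 6*0 = 0)
n = 19 (n = 9 + 10 = 19)
x(c, q) = -3*c
l(v) = -4 - 4*v (l(v) = -4 + (-3*v - v) = -4 - 4*v)
(722 + l(n))*(-771) = (722 + (-4 - 4*19))*(-771) = (722 + (-4 - 76))*(-771) = (722 - 80)*(-771) = 642*(-771) = -494982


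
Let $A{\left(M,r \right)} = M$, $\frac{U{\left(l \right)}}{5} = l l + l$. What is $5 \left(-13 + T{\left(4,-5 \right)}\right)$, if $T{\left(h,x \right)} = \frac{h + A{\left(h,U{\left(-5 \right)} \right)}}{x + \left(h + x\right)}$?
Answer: $- \frac{215}{3} \approx -71.667$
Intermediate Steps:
$U{\left(l \right)} = 5 l + 5 l^{2}$ ($U{\left(l \right)} = 5 \left(l l + l\right) = 5 \left(l^{2} + l\right) = 5 \left(l + l^{2}\right) = 5 l + 5 l^{2}$)
$T{\left(h,x \right)} = \frac{2 h}{h + 2 x}$ ($T{\left(h,x \right)} = \frac{h + h}{x + \left(h + x\right)} = \frac{2 h}{h + 2 x}$)
$5 \left(-13 + T{\left(4,-5 \right)}\right) = 5 \left(-13 + 2 \cdot 4 \frac{1}{4 + 2 \left(-5\right)}\right) = 5 \left(-13 + 2 \cdot 4 \frac{1}{4 - 10}\right) = 5 \left(-13 + 2 \cdot 4 \frac{1}{-6}\right) = 5 \left(-13 + 2 \cdot 4 \left(- \frac{1}{6}\right)\right) = 5 \left(-13 - \frac{4}{3}\right) = 5 \left(- \frac{43}{3}\right) = - \frac{215}{3}$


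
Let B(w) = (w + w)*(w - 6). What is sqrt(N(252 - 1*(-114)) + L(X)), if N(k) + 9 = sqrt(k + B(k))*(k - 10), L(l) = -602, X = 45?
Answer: sqrt(-611 + 356*sqrt(263886)) ≈ 426.93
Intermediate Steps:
B(w) = 2*w*(-6 + w) (B(w) = (2*w)*(-6 + w) = 2*w*(-6 + w))
N(k) = -9 + sqrt(k + 2*k*(-6 + k))*(-10 + k) (N(k) = -9 + sqrt(k + 2*k*(-6 + k))*(k - 10) = -9 + sqrt(k + 2*k*(-6 + k))*(-10 + k))
sqrt(N(252 - 1*(-114)) + L(X)) = sqrt((-9 - 10*sqrt(-11 + 2*(252 - 1*(-114)))*sqrt(252 - 1*(-114)) + (252 - 1*(-114))*sqrt((252 - 1*(-114))*(-11 + 2*(252 - 1*(-114))))) - 602) = sqrt((-9 - 10*sqrt(-11 + 2*(252 + 114))*sqrt(252 + 114) + (252 + 114)*sqrt((252 + 114)*(-11 + 2*(252 + 114)))) - 602) = sqrt((-9 - 10*sqrt(366)*sqrt(-11 + 2*366) + 366*sqrt(366*(-11 + 2*366))) - 602) = sqrt((-9 - 10*sqrt(366)*sqrt(-11 + 732) + 366*sqrt(366*(-11 + 732))) - 602) = sqrt((-9 - 10*sqrt(263886) + 366*sqrt(366*721)) - 602) = sqrt((-9 - 10*sqrt(263886) + 366*sqrt(263886)) - 602) = sqrt((-9 + 356*sqrt(263886)) - 602) = sqrt(-611 + 356*sqrt(263886))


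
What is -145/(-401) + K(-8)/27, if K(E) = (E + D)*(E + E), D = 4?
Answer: 29579/10827 ≈ 2.7320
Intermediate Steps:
K(E) = 2*E*(4 + E) (K(E) = (E + 4)*(E + E) = (4 + E)*(2*E) = 2*E*(4 + E))
-145/(-401) + K(-8)/27 = -145/(-401) + (2*(-8)*(4 - 8))/27 = -145*(-1/401) + (2*(-8)*(-4))*(1/27) = 145/401 + 64*(1/27) = 145/401 + 64/27 = 29579/10827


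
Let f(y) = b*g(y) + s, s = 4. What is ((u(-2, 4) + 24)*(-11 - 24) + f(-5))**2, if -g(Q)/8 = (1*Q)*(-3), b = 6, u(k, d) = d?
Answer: 2876416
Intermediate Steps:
g(Q) = 24*Q (g(Q) = -8*1*Q*(-3) = -8*Q*(-3) = -(-24)*Q = 24*Q)
f(y) = 4 + 144*y (f(y) = 6*(24*y) + 4 = 144*y + 4 = 4 + 144*y)
((u(-2, 4) + 24)*(-11 - 24) + f(-5))**2 = ((4 + 24)*(-11 - 24) + (4 + 144*(-5)))**2 = (28*(-35) + (4 - 720))**2 = (-980 - 716)**2 = (-1696)**2 = 2876416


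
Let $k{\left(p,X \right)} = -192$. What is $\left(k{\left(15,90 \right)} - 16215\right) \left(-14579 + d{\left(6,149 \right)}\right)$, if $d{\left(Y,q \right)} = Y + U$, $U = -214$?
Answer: $242610309$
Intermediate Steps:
$d{\left(Y,q \right)} = -214 + Y$ ($d{\left(Y,q \right)} = Y - 214 = -214 + Y$)
$\left(k{\left(15,90 \right)} - 16215\right) \left(-14579 + d{\left(6,149 \right)}\right) = \left(-192 - 16215\right) \left(-14579 + \left(-214 + 6\right)\right) = - 16407 \left(-14579 - 208\right) = \left(-16407\right) \left(-14787\right) = 242610309$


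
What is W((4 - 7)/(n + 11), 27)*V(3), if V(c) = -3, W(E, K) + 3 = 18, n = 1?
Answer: -45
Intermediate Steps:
W(E, K) = 15 (W(E, K) = -3 + 18 = 15)
W((4 - 7)/(n + 11), 27)*V(3) = 15*(-3) = -45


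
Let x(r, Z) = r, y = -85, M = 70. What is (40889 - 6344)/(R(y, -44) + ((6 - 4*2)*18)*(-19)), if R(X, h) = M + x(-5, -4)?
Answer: 4935/107 ≈ 46.122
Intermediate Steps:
R(X, h) = 65 (R(X, h) = 70 - 5 = 65)
(40889 - 6344)/(R(y, -44) + ((6 - 4*2)*18)*(-19)) = (40889 - 6344)/(65 + ((6 - 4*2)*18)*(-19)) = 34545/(65 + ((6 - 8)*18)*(-19)) = 34545/(65 - 2*18*(-19)) = 34545/(65 - 36*(-19)) = 34545/(65 + 684) = 34545/749 = 34545*(1/749) = 4935/107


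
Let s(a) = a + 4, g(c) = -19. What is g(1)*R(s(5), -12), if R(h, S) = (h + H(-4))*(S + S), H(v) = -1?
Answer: 3648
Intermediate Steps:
s(a) = 4 + a
R(h, S) = 2*S*(-1 + h) (R(h, S) = (h - 1)*(S + S) = (-1 + h)*(2*S) = 2*S*(-1 + h))
g(1)*R(s(5), -12) = -38*(-12)*(-1 + (4 + 5)) = -38*(-12)*(-1 + 9) = -38*(-12)*8 = -19*(-192) = 3648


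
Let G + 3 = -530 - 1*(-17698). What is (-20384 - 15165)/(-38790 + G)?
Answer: 35549/21625 ≈ 1.6439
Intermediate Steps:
G = 17165 (G = -3 + (-530 - 1*(-17698)) = -3 + (-530 + 17698) = -3 + 17168 = 17165)
(-20384 - 15165)/(-38790 + G) = (-20384 - 15165)/(-38790 + 17165) = -35549/(-21625) = -35549*(-1/21625) = 35549/21625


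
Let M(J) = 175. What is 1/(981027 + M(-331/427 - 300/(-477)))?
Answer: 1/981202 ≈ 1.0192e-6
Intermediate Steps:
1/(981027 + M(-331/427 - 300/(-477))) = 1/(981027 + 175) = 1/981202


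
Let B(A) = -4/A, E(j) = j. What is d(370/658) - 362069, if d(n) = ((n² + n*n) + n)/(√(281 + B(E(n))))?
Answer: -362069 + 129315*√9373765/5484463229 ≈ -3.6207e+5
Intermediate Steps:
d(n) = (n + 2*n²)/√(281 - 4/n) (d(n) = ((n² + n*n) + n)/(√(281 - 4/n)) = ((n² + n²) + n)/√(281 - 4/n) = (2*n² + n)/√(281 - 4/n) = (n + 2*n²)/√(281 - 4/n))
d(370/658) - 362069 = (370/658)*(1 + 2*(370/658))/√(281 - 4/(370/658)) - 362069 = (370*(1/658))*(1 + 2*(370*(1/658)))/√(281 - 4/(370*(1/658))) - 362069 = 185*(1 + 2*(185/329))/(329*√(281 - 4/185/329)) - 362069 = 185*(1 + 370/329)/(329*√(281 - 4*329/185)) - 362069 = (185/329)*(699/329)/√(281 - 1316/185) - 362069 = (185/329)*(699/329)/√(50669/185) - 362069 = (185/329)*(√9373765/50669)*(699/329) - 362069 = 129315*√9373765/5484463229 - 362069 = -362069 + 129315*√9373765/5484463229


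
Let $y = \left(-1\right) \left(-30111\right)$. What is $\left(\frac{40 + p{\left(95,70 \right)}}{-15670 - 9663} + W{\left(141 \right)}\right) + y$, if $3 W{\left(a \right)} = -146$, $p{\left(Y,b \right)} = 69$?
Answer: $\frac{2284706944}{75999} \approx 30062.0$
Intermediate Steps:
$y = 30111$
$W{\left(a \right)} = - \frac{146}{3}$ ($W{\left(a \right)} = \frac{1}{3} \left(-146\right) = - \frac{146}{3}$)
$\left(\frac{40 + p{\left(95,70 \right)}}{-15670 - 9663} + W{\left(141 \right)}\right) + y = \left(\frac{40 + 69}{-15670 - 9663} - \frac{146}{3}\right) + 30111 = \left(\frac{109}{-25333} - \frac{146}{3}\right) + 30111 = \left(109 \left(- \frac{1}{25333}\right) - \frac{146}{3}\right) + 30111 = \left(- \frac{109}{25333} - \frac{146}{3}\right) + 30111 = - \frac{3698945}{75999} + 30111 = \frac{2284706944}{75999}$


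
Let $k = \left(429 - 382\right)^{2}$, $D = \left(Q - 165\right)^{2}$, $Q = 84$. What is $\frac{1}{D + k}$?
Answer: $\frac{1}{8770} \approx 0.00011403$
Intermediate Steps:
$D = 6561$ ($D = \left(84 - 165\right)^{2} = \left(-81\right)^{2} = 6561$)
$k = 2209$ ($k = 47^{2} = 2209$)
$\frac{1}{D + k} = \frac{1}{6561 + 2209} = \frac{1}{8770}$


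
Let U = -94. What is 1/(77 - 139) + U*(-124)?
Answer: 722671/62 ≈ 11656.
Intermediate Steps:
1/(77 - 139) + U*(-124) = 1/(77 - 139) - 94*(-124) = 1/(-62) + 11656 = -1/62 + 11656 = 722671/62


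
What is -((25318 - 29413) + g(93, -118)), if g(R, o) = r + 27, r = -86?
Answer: 4154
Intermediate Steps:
g(R, o) = -59 (g(R, o) = -86 + 27 = -59)
-((25318 - 29413) + g(93, -118)) = -((25318 - 29413) - 59) = -(-4095 - 59) = -1*(-4154) = 4154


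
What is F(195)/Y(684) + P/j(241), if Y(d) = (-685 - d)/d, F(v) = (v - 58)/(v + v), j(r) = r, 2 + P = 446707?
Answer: 39746280487/21445385 ≈ 1853.4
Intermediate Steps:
P = 446705 (P = -2 + 446707 = 446705)
F(v) = (-58 + v)/(2*v) (F(v) = (-58 + v)/((2*v)) = (-58 + v)*(1/(2*v)) = (-58 + v)/(2*v))
Y(d) = (-685 - d)/d
F(195)/Y(684) + P/j(241) = ((1/2)*(-58 + 195)/195)/(((-685 - 1*684)/684)) + 446705/241 = ((1/2)*(1/195)*137)/(((-685 - 684)/684)) + 446705*(1/241) = 137/(390*(((1/684)*(-1369)))) + 446705/241 = 137/(390*(-1369/684)) + 446705/241 = (137/390)*(-684/1369) + 446705/241 = -15618/88985 + 446705/241 = 39746280487/21445385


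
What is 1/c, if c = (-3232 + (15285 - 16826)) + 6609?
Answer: 1/1836 ≈ 0.00054466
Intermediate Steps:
c = 1836 (c = (-3232 - 1541) + 6609 = -4773 + 6609 = 1836)
1/c = 1/1836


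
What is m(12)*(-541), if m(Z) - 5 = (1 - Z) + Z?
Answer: -3246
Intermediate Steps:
m(Z) = 6 (m(Z) = 5 + ((1 - Z) + Z) = 5 + 1 = 6)
m(12)*(-541) = 6*(-541) = -3246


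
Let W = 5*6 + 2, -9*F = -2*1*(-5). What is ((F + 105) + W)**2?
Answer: 1495729/81 ≈ 18466.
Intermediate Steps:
F = -10/9 (F = -(-2*1)*(-5)/9 = -(-2)*(-5)/9 = -1/9*10 = -10/9 ≈ -1.1111)
W = 32 (W = 30 + 2 = 32)
((F + 105) + W)**2 = ((-10/9 + 105) + 32)**2 = (935/9 + 32)**2 = (1223/9)**2 = 1495729/81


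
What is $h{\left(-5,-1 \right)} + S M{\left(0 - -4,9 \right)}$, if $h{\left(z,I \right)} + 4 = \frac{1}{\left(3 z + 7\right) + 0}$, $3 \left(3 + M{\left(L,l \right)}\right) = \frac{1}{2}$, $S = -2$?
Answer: $\frac{37}{24} \approx 1.5417$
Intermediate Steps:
$M{\left(L,l \right)} = - \frac{17}{6}$ ($M{\left(L,l \right)} = -3 + \frac{1}{3 \cdot 2} = -3 + \frac{1}{3} \cdot \frac{1}{2} = -3 + \frac{1}{6} = - \frac{17}{6}$)
$h{\left(z,I \right)} = -4 + \frac{1}{7 + 3 z}$ ($h{\left(z,I \right)} = -4 + \frac{1}{\left(3 z + 7\right) + 0} = -4 + \frac{1}{\left(7 + 3 z\right) + 0} = -4 + \frac{1}{7 + 3 z}$)
$h{\left(-5,-1 \right)} + S M{\left(0 - -4,9 \right)} = \frac{3 \left(-9 - -20\right)}{7 + 3 \left(-5\right)} - - \frac{17}{3} = \frac{3 \left(-9 + 20\right)}{7 - 15} + \frac{17}{3} = 3 \frac{1}{-8} \cdot 11 + \frac{17}{3} = 3 \left(- \frac{1}{8}\right) 11 + \frac{17}{3} = - \frac{33}{8} + \frac{17}{3} = \frac{37}{24}$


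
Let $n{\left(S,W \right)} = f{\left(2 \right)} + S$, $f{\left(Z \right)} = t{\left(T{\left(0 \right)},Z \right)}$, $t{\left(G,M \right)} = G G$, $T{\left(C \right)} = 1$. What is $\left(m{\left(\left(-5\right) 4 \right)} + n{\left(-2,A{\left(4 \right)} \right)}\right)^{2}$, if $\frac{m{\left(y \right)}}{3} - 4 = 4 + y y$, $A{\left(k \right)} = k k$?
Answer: $1495729$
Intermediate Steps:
$t{\left(G,M \right)} = G^{2}$
$f{\left(Z \right)} = 1$ ($f{\left(Z \right)} = 1^{2} = 1$)
$A{\left(k \right)} = k^{2}$
$m{\left(y \right)} = 24 + 3 y^{2}$ ($m{\left(y \right)} = 12 + 3 \left(4 + y y\right) = 12 + 3 \left(4 + y^{2}\right) = 12 + \left(12 + 3 y^{2}\right) = 24 + 3 y^{2}$)
$n{\left(S,W \right)} = 1 + S$
$\left(m{\left(\left(-5\right) 4 \right)} + n{\left(-2,A{\left(4 \right)} \right)}\right)^{2} = \left(\left(24 + 3 \left(\left(-5\right) 4\right)^{2}\right) + \left(1 - 2\right)\right)^{2} = \left(\left(24 + 3 \left(-20\right)^{2}\right) - 1\right)^{2} = \left(\left(24 + 3 \cdot 400\right) - 1\right)^{2} = \left(\left(24 + 1200\right) - 1\right)^{2} = \left(1224 - 1\right)^{2} = 1223^{2} = 1495729$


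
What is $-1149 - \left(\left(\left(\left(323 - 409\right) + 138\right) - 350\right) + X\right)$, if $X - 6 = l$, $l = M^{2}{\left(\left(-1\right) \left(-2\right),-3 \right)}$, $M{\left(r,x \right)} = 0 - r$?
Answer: $-861$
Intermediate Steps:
$M{\left(r,x \right)} = - r$
$l = 4$ ($l = \left(- \left(-1\right) \left(-2\right)\right)^{2} = \left(\left(-1\right) 2\right)^{2} = \left(-2\right)^{2} = 4$)
$X = 10$ ($X = 6 + 4 = 10$)
$-1149 - \left(\left(\left(\left(323 - 409\right) + 138\right) - 350\right) + X\right) = -1149 - \left(\left(\left(\left(323 - 409\right) + 138\right) - 350\right) + 10\right) = -1149 - \left(\left(\left(-86 + 138\right) - 350\right) + 10\right) = -1149 - \left(\left(52 - 350\right) + 10\right) = -1149 - \left(-298 + 10\right) = -1149 - -288 = -1149 + 288 = -861$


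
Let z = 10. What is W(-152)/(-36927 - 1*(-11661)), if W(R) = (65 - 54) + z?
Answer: -7/8422 ≈ -0.00083116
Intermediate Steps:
W(R) = 21 (W(R) = (65 - 54) + 10 = 11 + 10 = 21)
W(-152)/(-36927 - 1*(-11661)) = 21/(-36927 - 1*(-11661)) = 21/(-36927 + 11661) = 21/(-25266) = 21*(-1/25266) = -7/8422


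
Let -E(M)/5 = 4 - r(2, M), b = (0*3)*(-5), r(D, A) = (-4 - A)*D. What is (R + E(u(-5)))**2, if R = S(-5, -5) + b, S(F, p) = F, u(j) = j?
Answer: 225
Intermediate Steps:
r(D, A) = D*(-4 - A)
b = 0 (b = 0*(-5) = 0)
E(M) = -60 - 10*M (E(M) = -5*(4 - (-1)*2*(4 + M)) = -5*(4 - (-8 - 2*M)) = -5*(4 + (8 + 2*M)) = -5*(12 + 2*M) = -60 - 10*M)
R = -5 (R = -5 + 0 = -5)
(R + E(u(-5)))**2 = (-5 + (-60 - 10*(-5)))**2 = (-5 + (-60 + 50))**2 = (-5 - 10)**2 = (-15)**2 = 225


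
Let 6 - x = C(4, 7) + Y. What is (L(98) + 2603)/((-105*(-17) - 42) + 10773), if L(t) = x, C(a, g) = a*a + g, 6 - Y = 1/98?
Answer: 252841/1226568 ≈ 0.20614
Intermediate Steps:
Y = 587/98 (Y = 6 - 1/98 = 587/98 ≈ 5.9898)
C(a, g) = g + a² (C(a, g) = a² + g = g + a²)
x = -2253/98 (x = 6 - ((7 + 4²) + 587/98) = 6 - ((7 + 16) + 587/98) = 6 - (23 + 587/98) = 6 - 1*2841/98 = 6 - 2841/98 = -2253/98 ≈ -22.990)
L(t) = -2253/98
(L(98) + 2603)/((-105*(-17) - 42) + 10773) = (-2253/98 + 2603)/((-105*(-17) - 42) + 10773) = 252841/(98*((1785 - 42) + 10773)) = 252841/(98*(1743 + 10773)) = (252841/98)/12516 = (252841/98)*(1/12516) = 252841/1226568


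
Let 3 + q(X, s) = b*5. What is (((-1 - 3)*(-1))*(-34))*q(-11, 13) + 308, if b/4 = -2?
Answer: 6156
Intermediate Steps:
b = -8 (b = 4*(-2) = -8)
q(X, s) = -43 (q(X, s) = -3 - 8*5 = -3 - 40 = -43)
(((-1 - 3)*(-1))*(-34))*q(-11, 13) + 308 = (((-1 - 3)*(-1))*(-34))*(-43) + 308 = (-4*(-1)*(-34))*(-43) + 308 = (4*(-34))*(-43) + 308 = -136*(-43) + 308 = 5848 + 308 = 6156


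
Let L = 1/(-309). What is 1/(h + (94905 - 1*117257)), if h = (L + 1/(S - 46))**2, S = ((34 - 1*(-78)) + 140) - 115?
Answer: -790678161/17673238207148 ≈ -4.4739e-5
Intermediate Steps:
S = 137 (S = ((34 + 78) + 140) - 115 = (112 + 140) - 115 = 252 - 115 = 137)
L = -1/309 ≈ -0.0032362
h = 47524/790678161 (h = (-1/309 + 1/(137 - 46))**2 = (-1/309 + 1/91)**2 = (218/28119)**2 = 47524/790678161 ≈ 6.0105e-5)
1/(h + (94905 - 1*117257)) = 1/(47524/790678161 + (94905 - 1*117257)) = 1/(47524/790678161 + (94905 - 117257)) = 1/(47524/790678161 - 22352) = 1/(-17673238207148/790678161) = -790678161/17673238207148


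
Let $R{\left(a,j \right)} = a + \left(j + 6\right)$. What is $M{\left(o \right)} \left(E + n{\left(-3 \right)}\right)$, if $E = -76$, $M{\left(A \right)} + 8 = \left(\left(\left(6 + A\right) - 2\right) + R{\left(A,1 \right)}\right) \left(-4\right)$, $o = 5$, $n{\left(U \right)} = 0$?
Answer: $6992$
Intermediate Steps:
$R{\left(a,j \right)} = 6 + a + j$ ($R{\left(a,j \right)} = a + \left(6 + j\right) = 6 + a + j$)
$M{\left(A \right)} = -52 - 8 A$ ($M{\left(A \right)} = -8 + \left(\left(\left(6 + A\right) - 2\right) + \left(6 + A + 1\right)\right) \left(-4\right) = -8 + \left(\left(4 + A\right) + \left(7 + A\right)\right) \left(-4\right) = -8 + \left(11 + 2 A\right) \left(-4\right) = -8 - \left(44 + 8 A\right) = -52 - 8 A$)
$M{\left(o \right)} \left(E + n{\left(-3 \right)}\right) = \left(-52 - 40\right) \left(-76 + 0\right) = \left(-52 - 40\right) \left(-76\right) = \left(-92\right) \left(-76\right) = 6992$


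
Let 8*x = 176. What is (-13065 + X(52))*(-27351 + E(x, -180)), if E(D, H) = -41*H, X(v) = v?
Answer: 259882623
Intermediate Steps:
x = 22 (x = (⅛)*176 = 22)
(-13065 + X(52))*(-27351 + E(x, -180)) = (-13065 + 52)*(-27351 - 41*(-180)) = -13013*(-27351 + 7380) = -13013*(-19971) = 259882623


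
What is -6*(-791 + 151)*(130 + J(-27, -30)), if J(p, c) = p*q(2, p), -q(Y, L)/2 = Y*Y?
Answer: 1328640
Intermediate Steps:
q(Y, L) = -2*Y² (q(Y, L) = -2*Y*Y = -2*Y²)
J(p, c) = -8*p (J(p, c) = p*(-2*2²) = p*(-2*4) = p*(-8) = -8*p)
-6*(-791 + 151)*(130 + J(-27, -30)) = -6*(-791 + 151)*(130 - 8*(-27)) = -(-3840)*(130 + 216) = -(-3840)*346 = -6*(-221440) = 1328640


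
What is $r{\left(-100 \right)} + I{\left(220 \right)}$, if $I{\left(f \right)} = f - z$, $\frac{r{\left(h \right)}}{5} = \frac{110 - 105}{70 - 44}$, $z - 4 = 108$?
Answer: $\frac{2833}{26} \approx 108.96$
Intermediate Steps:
$z = 112$ ($z = 4 + 108 = 112$)
$r{\left(h \right)} = \frac{25}{26}$ ($r{\left(h \right)} = 5 \frac{110 - 105}{70 - 44} = 5 \cdot \frac{5}{26} = \frac{25}{26}$)
$I{\left(f \right)} = -112 + f$ ($I{\left(f \right)} = f - 112 = -112 + f$)
$r{\left(-100 \right)} + I{\left(220 \right)} = \frac{25}{26} + \left(-112 + 220\right) = \frac{25}{26} + 108 = \frac{2833}{26}$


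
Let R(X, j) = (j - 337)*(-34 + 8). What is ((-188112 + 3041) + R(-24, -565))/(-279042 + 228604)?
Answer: 161619/50438 ≈ 3.2043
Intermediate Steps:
R(X, j) = 8762 - 26*j (R(X, j) = (-337 + j)*(-26) = 8762 - 26*j)
((-188112 + 3041) + R(-24, -565))/(-279042 + 228604) = ((-188112 + 3041) + (8762 - 26*(-565)))/(-279042 + 228604) = (-185071 + (8762 + 14690))/(-50438) = (-185071 + 23452)*(-1/50438) = -161619*(-1/50438) = 161619/50438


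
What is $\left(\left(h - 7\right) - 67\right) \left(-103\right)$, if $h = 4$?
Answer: $7210$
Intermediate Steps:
$\left(\left(h - 7\right) - 67\right) \left(-103\right) = \left(\left(4 - 7\right) - 67\right) \left(-103\right) = \left(-3 - 67\right) \left(-103\right) = \left(-70\right) \left(-103\right) = 7210$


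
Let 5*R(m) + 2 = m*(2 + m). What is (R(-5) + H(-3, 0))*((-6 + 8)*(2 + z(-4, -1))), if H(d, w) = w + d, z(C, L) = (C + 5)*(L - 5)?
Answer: 16/5 ≈ 3.2000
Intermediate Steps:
z(C, L) = (-5 + L)*(5 + C) (z(C, L) = (5 + C)*(-5 + L) = (-5 + L)*(5 + C))
R(m) = -⅖ + m*(2 + m)/5 (R(m) = -⅖ + (m*(2 + m))/5 = -⅖ + m*(2 + m)/5)
H(d, w) = d + w
(R(-5) + H(-3, 0))*((-6 + 8)*(2 + z(-4, -1))) = ((-⅖ + (⅕)*(-5)² + (⅖)*(-5)) + (-3 + 0))*((-6 + 8)*(2 + (-25 - 5*(-4) + 5*(-1) - 4*(-1)))) = ((-⅖ + (⅕)*25 - 2) - 3)*(2*(2 + (-25 + 20 - 5 + 4))) = ((-⅖ + 5 - 2) - 3)*(2*(2 - 6)) = (13/5 - 3)*(2*(-4)) = -⅖*(-8) = 16/5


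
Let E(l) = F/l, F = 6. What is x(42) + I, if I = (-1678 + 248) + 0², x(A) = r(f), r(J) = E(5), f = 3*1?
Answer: -7144/5 ≈ -1428.8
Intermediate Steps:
f = 3
E(l) = 6/l
r(J) = 6/5
x(A) = 6/5
I = -1430 (I = -1430 + 0 = -1430)
x(42) + I = 6/5 - 1430 = -7144/5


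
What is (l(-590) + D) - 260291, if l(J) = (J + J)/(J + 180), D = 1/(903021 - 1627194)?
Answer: -7728238835690/29691093 ≈ -2.6029e+5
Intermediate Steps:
D = -1/724173 (D = 1/(-724173) = -1/724173 ≈ -1.3809e-6)
l(J) = 2*J/(180 + J) (l(J) = (2*J)/(180 + J) = 2*J/(180 + J))
(l(-590) + D) - 260291 = (2*(-590)/(180 - 590) - 1/724173) - 260291 = (2*(-590)/(-410) - 1/724173) - 260291 = (2*(-590)*(-1/410) - 1/724173) - 260291 = (118/41 - 1/724173) - 260291 = 85452373/29691093 - 260291 = -7728238835690/29691093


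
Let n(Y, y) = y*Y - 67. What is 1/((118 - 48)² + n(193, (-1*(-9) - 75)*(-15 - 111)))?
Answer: 1/1609821 ≈ 6.2119e-7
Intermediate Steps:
n(Y, y) = -67 + Y*y (n(Y, y) = Y*y - 67 = -67 + Y*y)
1/((118 - 48)² + n(193, (-1*(-9) - 75)*(-15 - 111))) = 1/((118 - 48)² + (-67 + 193*((-1*(-9) - 75)*(-15 - 111)))) = 1/(70² + (-67 + 193*((9 - 75)*(-126)))) = 1/(4900 + (-67 + 193*(-66*(-126)))) = 1/(4900 + (-67 + 193*8316)) = 1/(4900 + (-67 + 1604988)) = 1/(4900 + 1604921) = 1/1609821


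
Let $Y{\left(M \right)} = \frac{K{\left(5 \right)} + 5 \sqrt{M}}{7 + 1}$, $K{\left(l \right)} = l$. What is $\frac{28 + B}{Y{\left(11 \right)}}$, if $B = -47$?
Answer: $\frac{76}{25} - \frac{76 \sqrt{11}}{25} \approx -7.0425$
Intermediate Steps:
$Y{\left(M \right)} = \frac{5}{8} + \frac{5 \sqrt{M}}{8}$ ($Y{\left(M \right)} = \frac{5 + 5 \sqrt{M}}{7 + 1} = \frac{5 + 5 \sqrt{M}}{8} = \left(5 + 5 \sqrt{M}\right) \frac{1}{8} = \frac{5}{8} + \frac{5 \sqrt{M}}{8}$)
$\frac{28 + B}{Y{\left(11 \right)}} = \frac{28 - 47}{\frac{5}{8} + \frac{5 \sqrt{11}}{8}} = \frac{1}{\frac{5}{8} + \frac{5 \sqrt{11}}{8}} \left(-19\right) = - \frac{19}{\frac{5}{8} + \frac{5 \sqrt{11}}{8}}$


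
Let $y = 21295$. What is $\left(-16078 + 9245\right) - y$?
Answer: $-28128$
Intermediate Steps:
$\left(-16078 + 9245\right) - y = \left(-16078 + 9245\right) - 21295 = -6833 - 21295 = -28128$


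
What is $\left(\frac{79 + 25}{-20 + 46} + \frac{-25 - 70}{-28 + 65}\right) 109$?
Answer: $\frac{5777}{37} \approx 156.14$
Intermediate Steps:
$\left(\frac{79 + 25}{-20 + 46} + \frac{-25 - 70}{-28 + 65}\right) 109 = \left(\frac{104}{26} - \frac{95}{37}\right) 109 = \left(104 \cdot \frac{1}{26} - \frac{95}{37}\right) 109 = \left(4 - \frac{95}{37}\right) 109 = \frac{53}{37} \cdot 109 = \frac{5777}{37}$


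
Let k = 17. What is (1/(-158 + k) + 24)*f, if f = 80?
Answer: 270640/141 ≈ 1919.4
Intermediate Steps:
(1/(-158 + k) + 24)*f = (1/(-158 + 17) + 24)*80 = (1/(-141) + 24)*80 = (-1/141 + 24)*80 = (3383/141)*80 = 270640/141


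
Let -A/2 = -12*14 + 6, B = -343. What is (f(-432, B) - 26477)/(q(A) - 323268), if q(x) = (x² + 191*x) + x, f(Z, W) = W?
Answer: 2235/13007 ≈ 0.17183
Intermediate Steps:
A = 324 (A = -2*(-12*14 + 6) = -2*(-168 + 6) = -2*(-162) = 324)
q(x) = x² + 192*x
(f(-432, B) - 26477)/(q(A) - 323268) = (-343 - 26477)/(324*(192 + 324) - 323268) = -26820/(324*516 - 323268) = -26820/(167184 - 323268) = -26820/(-156084) = -26820*(-1/156084) = 2235/13007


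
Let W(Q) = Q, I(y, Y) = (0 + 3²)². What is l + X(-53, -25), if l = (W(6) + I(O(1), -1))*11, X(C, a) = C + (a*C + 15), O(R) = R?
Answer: 2244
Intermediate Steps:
I(y, Y) = 81 (I(y, Y) = (0 + 9)² = 9² = 81)
X(C, a) = 15 + C + C*a (X(C, a) = C + (C*a + 15) = C + (15 + C*a) = 15 + C + C*a)
l = 957 (l = (6 + 81)*11 = 87*11 = 957)
l + X(-53, -25) = 957 + (15 - 53 - 53*(-25)) = 957 + (15 - 53 + 1325) = 957 + 1287 = 2244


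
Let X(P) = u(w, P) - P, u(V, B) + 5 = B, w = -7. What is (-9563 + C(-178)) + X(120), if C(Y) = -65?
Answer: -9633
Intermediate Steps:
u(V, B) = -5 + B
X(P) = -5 (X(P) = (-5 + P) - P = -5)
(-9563 + C(-178)) + X(120) = (-9563 - 65) - 5 = -9628 - 5 = -9633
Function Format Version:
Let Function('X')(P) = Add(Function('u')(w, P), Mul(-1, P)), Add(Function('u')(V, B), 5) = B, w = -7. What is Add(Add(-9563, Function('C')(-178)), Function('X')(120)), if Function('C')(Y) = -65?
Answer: -9633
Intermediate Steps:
Function('u')(V, B) = Add(-5, B)
Function('X')(P) = -5 (Function('X')(P) = Add(Add(-5, P), Mul(-1, P)) = -5)
Add(Add(-9563, Function('C')(-178)), Function('X')(120)) = Add(Add(-9563, -65), -5) = Add(-9628, -5) = -9633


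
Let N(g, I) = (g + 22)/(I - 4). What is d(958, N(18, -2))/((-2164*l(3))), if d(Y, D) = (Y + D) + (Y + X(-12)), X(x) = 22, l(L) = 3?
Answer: -2897/9738 ≈ -0.29749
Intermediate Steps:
N(g, I) = (22 + g)/(-4 + I)
d(Y, D) = 22 + D + 2*Y (d(Y, D) = (Y + D) + (Y + 22) = (D + Y) + (22 + Y) = 22 + D + 2*Y)
d(958, N(18, -2))/((-2164*l(3))) = (22 + (22 + 18)/(-4 - 2) + 2*958)/((-2164*3)) = (22 + 40/(-6) + 1916)/(-6492) = (22 - 1/6*40 + 1916)*(-1/6492) = (22 - 20/3 + 1916)*(-1/6492) = (5794/3)*(-1/6492) = -2897/9738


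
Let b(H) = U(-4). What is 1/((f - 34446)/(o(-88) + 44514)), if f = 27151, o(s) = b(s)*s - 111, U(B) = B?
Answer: -8951/1459 ≈ -6.1350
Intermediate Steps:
b(H) = -4
o(s) = -111 - 4*s (o(s) = -4*s - 111 = -111 - 4*s)
1/((f - 34446)/(o(-88) + 44514)) = 1/((27151 - 34446)/((-111 - 4*(-88)) + 44514)) = 1/(-7295/((-111 + 352) + 44514)) = 1/(-7295/(241 + 44514)) = 1/(-7295/44755) = 1/(-7295*1/44755) = 1/(-1459/8951) = -8951/1459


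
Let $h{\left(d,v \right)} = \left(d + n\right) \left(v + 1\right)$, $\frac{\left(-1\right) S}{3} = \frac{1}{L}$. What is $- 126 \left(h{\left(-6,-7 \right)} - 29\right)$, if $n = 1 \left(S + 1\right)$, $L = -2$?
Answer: $1008$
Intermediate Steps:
$S = \frac{3}{2}$ ($S = - \frac{3}{-2} = \left(-3\right) \left(- \frac{1}{2}\right) = \frac{3}{2} \approx 1.5$)
$n = \frac{5}{2}$ ($n = 1 \left(\frac{3}{2} + 1\right) = 1 \cdot \frac{5}{2} = \frac{5}{2} \approx 2.5$)
$h{\left(d,v \right)} = \left(1 + v\right) \left(\frac{5}{2} + d\right)$ ($h{\left(d,v \right)} = \left(d + \frac{5}{2}\right) \left(v + 1\right) = \left(\frac{5}{2} + d\right) \left(1 + v\right) = \left(1 + v\right) \left(\frac{5}{2} + d\right)$)
$- 126 \left(h{\left(-6,-7 \right)} - 29\right) = - 126 \left(\left(\frac{5}{2} - 6 + \frac{5}{2} \left(-7\right) - -42\right) - 29\right) = - 126 \left(\left(\frac{5}{2} - 6 - \frac{35}{2} + 42\right) - 29\right) = - 126 \left(21 - 29\right) = \left(-126\right) \left(-8\right) = 1008$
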